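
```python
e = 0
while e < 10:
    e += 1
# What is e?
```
Trace:
  e=0
  e=1
  e=2
  e=3
  e=4
  e=5
  e=6
  e=7
  e=8
  e=9
  e=10

Final answer: 10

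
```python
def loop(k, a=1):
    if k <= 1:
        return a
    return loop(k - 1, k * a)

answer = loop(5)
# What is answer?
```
Call trace:
loop(k=5, a=1)
  loop(k=4, a=5)
    loop(k=3, a=20)
      loop(k=2, a=60)
        loop(k=1, a=120)
        -> return 120
      -> return 120
    -> return 120
  -> return 120
-> return 120

Final answer: 120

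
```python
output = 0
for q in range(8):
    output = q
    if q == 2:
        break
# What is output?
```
Trace:
  output=0
  output=0, q=0
  output=1, q=1
  output=2, q=2

Final answer: 2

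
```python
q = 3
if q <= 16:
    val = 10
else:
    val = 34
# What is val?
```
Trace:
  q=3
  q=3, val=10

Final answer: 10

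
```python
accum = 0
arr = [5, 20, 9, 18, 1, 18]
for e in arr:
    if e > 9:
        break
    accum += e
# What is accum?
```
Trace:
  accum=0
  accum=5, e=5
  accum=5, e=20

Final answer: 5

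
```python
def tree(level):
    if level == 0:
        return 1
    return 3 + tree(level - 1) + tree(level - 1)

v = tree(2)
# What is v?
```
Call trace (a repeated sub-call is expanded the first time; later identical calls just restate its return value):
tree(level=2)
  tree(level=1)
    tree(level=0)
    -> return 1
    tree(level=0)
    -> return 1
  -> return 5
  tree(level=1) -> return 5  (same call as traced above)
-> return 13

Final answer: 13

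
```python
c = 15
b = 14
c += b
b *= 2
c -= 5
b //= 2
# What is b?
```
Trace:
  c=15
  c=15, b=14
  c=29, b=14
  c=29, b=28
  c=24, b=28
  c=24, b=14

Final answer: 14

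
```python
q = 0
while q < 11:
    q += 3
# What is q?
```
Trace:
  q=0
  q=3
  q=6
  q=9
  q=12

Final answer: 12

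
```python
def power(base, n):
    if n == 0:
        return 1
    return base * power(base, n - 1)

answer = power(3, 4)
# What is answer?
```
Call trace:
power(base=3, n=4)
  power(base=3, n=3)
    power(base=3, n=2)
      power(base=3, n=1)
        power(base=3, n=0)
        -> return 1
      -> return 3
    -> return 9
  -> return 27
-> return 81

Final answer: 81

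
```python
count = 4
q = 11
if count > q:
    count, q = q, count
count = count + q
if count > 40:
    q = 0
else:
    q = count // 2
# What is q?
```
Trace:
  count=4
  count=4, q=11
  count=4, q=11
  count=15, q=11
  count=15, q=7

Final answer: 7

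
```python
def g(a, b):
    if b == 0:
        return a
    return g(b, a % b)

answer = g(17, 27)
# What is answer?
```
Call trace:
g(a=17, b=27)
  g(a=27, b=17)
    g(a=17, b=10)
      g(a=10, b=7)
        g(a=7, b=3)
          g(a=3, b=1)
            g(a=1, b=0)
            -> return 1
          -> return 1
        -> return 1
      -> return 1
    -> return 1
  -> return 1
-> return 1

Final answer: 1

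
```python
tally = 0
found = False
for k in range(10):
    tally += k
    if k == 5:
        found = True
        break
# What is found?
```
Trace:
  tally=0
  tally=0, found=False
  tally=0, found=False, k=0
  tally=1, found=False, k=1
  tally=3, found=False, k=2
  tally=6, found=False, k=3
  tally=10, found=False, k=4
  tally=15, found=True, k=5

Final answer: True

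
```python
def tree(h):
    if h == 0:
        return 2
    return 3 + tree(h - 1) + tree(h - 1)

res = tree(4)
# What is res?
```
Call trace (a repeated sub-call is expanded the first time; later identical calls just restate its return value):
tree(h=4)
  tree(h=3)
    tree(h=2)
      tree(h=1)
        tree(h=0)
        -> return 2
        tree(h=0)
        -> return 2
      -> return 7
      tree(h=1) -> return 7  (same call as traced above)
    -> return 17
    tree(h=2) -> return 17  (same call as traced above)
  -> return 37
  tree(h=3) -> return 37  (same call as traced above)
-> return 77

Final answer: 77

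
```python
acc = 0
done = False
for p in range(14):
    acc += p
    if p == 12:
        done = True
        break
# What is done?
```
Trace:
  acc=0
  acc=0, done=False
  acc=0, done=False, p=0
  acc=1, done=False, p=1
  acc=3, done=False, p=2
  acc=6, done=False, p=3
  acc=10, done=False, p=4
  acc=15, done=False, p=5
  acc=21, done=False, p=6
  acc=28, done=False, p=7
  acc=36, done=False, p=8
  acc=45, done=False, p=9
  acc=55, done=False, p=10
  acc=66, done=False, p=11
  acc=78, done=True, p=12

Final answer: True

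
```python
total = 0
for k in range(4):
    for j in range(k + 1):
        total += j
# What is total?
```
Trace:
  total=0
  total=0, k=0, j=0
  total=0, k=1, j=0
  total=1, k=1, j=1
  total=1, k=2, j=0
  total=2, k=2, j=1
  total=4, k=2, j=2
  total=4, k=3, j=0
  total=5, k=3, j=1
  total=7, k=3, j=2
  total=10, k=3, j=3

Final answer: 10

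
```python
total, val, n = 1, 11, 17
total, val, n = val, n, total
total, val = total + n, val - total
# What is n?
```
Trace:
  total=1, val=11, n=17
  total=11, val=17, n=1
  total=12, val=6, n=1

Final answer: 1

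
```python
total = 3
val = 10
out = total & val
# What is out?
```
Trace:
  total=3
  total=3, val=10
  total=3, val=10, out=2

Final answer: 2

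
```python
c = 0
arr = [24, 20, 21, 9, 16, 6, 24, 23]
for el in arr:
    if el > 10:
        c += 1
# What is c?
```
Trace:
  c=0
  c=1, el=24
  c=2, el=20
  c=3, el=21
  c=3, el=9
  c=4, el=16
  c=4, el=6
  c=5, el=24
  c=6, el=23

Final answer: 6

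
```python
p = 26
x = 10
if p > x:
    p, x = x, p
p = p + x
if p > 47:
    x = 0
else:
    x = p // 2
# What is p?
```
Trace:
  p=26
  p=26, x=10
  p=10, x=26
  p=36, x=26
  p=36, x=18

Final answer: 36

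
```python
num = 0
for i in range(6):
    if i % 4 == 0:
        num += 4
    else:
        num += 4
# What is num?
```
Trace:
  num=0
  num=4, i=0
  num=8, i=1
  num=12, i=2
  num=16, i=3
  num=20, i=4
  num=24, i=5

Final answer: 24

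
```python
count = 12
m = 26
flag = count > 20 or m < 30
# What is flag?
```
Trace:
  count=12
  count=12, m=26
  count=12, m=26, flag=True

Final answer: True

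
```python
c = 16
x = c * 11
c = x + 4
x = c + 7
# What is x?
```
Trace:
  c=16
  c=16, x=176
  c=180, x=176
  c=180, x=187

Final answer: 187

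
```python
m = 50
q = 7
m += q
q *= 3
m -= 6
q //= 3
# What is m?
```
Trace:
  m=50
  m=50, q=7
  m=57, q=7
  m=57, q=21
  m=51, q=21
  m=51, q=7

Final answer: 51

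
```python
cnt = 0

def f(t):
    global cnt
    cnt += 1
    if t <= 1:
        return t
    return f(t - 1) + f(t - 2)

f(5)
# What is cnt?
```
Call trace (a repeated sub-call is expanded the first time; later identical calls just restate its return value):
f(t=5)
  f(t=4)
    f(t=3)
      f(t=2)
        f(t=1)
        -> return 1
        f(t=0)
        -> return 0
      -> return 1
      f(t=1)
      -> return 1
    -> return 2
    f(t=2) -> return 1  (same call as traced above)
  -> return 3
  f(t=3) -> return 2  (same call as traced above)
-> return 5

cnt is incremented once per call, so count the calls in each subtree. Let C(t) = number of calls made by f(t).
C(0) = C(1) = 1 (base case, no recursion); C(t) = 1 + C(t - 1) + C(t - 2) otherwise.
C(2) = 1 + C(1) + C(0) = 1 + 1 + 1 = 3
C(3) = 1 + C(2) + C(1) = 1 + 3 + 1 = 5
C(4) = 1 + C(3) + C(2) = 1 + 5 + 3 = 9
C(5) = 1 + C(4) + C(3) = 1 + 9 + 5 = 15
cnt = C(5) = 15

Final answer: 15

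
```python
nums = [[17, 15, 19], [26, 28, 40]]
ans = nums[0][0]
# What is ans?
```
Trace:
  nums=[[17, 15, 19], [26, 28, 40]]
  nums=[[17, 15, 19], [26, 28, 40]], ans=17

Final answer: 17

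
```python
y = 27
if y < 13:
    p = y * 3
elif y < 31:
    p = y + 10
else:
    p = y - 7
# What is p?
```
Trace:
  y=27
  y=27, p=37

Final answer: 37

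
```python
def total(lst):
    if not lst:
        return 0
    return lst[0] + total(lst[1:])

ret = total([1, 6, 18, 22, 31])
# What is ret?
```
Call trace:
total(lst=[1, 6, 18, 22, 31])
  total(lst=[6, 18, 22, 31])
    total(lst=[18, 22, 31])
      total(lst=[22, 31])
        total(lst=[31])
          total(lst=[])
          -> return 0
        -> return 31
      -> return 53
    -> return 71
  -> return 77
-> return 78

Final answer: 78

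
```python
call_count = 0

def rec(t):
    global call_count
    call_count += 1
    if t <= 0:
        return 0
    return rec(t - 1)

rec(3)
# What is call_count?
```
Call trace:
rec(t=3)
  rec(t=2)
    rec(t=1)
      rec(t=0)
      -> return 0
    -> return 0
  -> return 0
-> return 0

call_count is incremented once per call. rec is entered once for each t = 3, 2, 1, 0 (the t <= 0 call returns without recursing), i.e. 3 + 1 calls.
call_count = 4

Final answer: 4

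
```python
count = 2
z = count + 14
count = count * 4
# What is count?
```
Trace:
  count=2
  count=2, z=16
  count=8, z=16

Final answer: 8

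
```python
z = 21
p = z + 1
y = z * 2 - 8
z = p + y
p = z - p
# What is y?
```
Trace:
  z=21
  z=21, p=22
  z=21, p=22, y=34
  z=56, p=22, y=34
  z=56, p=34, y=34

Final answer: 34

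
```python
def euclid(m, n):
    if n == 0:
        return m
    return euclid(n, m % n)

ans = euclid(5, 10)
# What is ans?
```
Call trace:
euclid(m=5, n=10)
  euclid(m=10, n=5)
    euclid(m=5, n=0)
    -> return 5
  -> return 5
-> return 5

Final answer: 5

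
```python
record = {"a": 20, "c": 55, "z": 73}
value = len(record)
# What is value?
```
Trace:
  record={'a': 20, 'c': 55, 'z': 73}
  record={'a': 20, 'c': 55, 'z': 73}, value=3

Final answer: 3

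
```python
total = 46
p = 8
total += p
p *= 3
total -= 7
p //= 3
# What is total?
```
Trace:
  total=46
  total=46, p=8
  total=54, p=8
  total=54, p=24
  total=47, p=24
  total=47, p=8

Final answer: 47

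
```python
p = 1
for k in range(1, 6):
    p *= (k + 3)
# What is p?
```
Trace:
  p=1
  p=4, k=1
  p=20, k=2
  p=120, k=3
  p=840, k=4
  p=6720, k=5

Final answer: 6720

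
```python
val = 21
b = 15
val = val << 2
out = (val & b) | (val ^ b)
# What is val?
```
Trace:
  val=21
  val=21, b=15
  val=84, b=15
  val=84, b=15, out=95

Final answer: 84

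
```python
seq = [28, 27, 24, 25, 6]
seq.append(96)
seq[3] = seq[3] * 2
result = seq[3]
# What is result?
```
Trace:
  seq=[28, 27, 24, 25, 6]
  seq=[28, 27, 24, 25, 6, 96]
  seq=[28, 27, 24, 50, 6, 96]
  seq=[28, 27, 24, 50, 6, 96], result=50

Final answer: 50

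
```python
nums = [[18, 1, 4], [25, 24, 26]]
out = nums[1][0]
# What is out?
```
Trace:
  nums=[[18, 1, 4], [25, 24, 26]]
  nums=[[18, 1, 4], [25, 24, 26]], out=25

Final answer: 25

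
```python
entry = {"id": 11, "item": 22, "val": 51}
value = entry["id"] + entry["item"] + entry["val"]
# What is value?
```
Trace:
  entry={'id': 11, 'item': 22, 'val': 51}
  entry={'id': 11, 'item': 22, 'val': 51}, value=84

Final answer: 84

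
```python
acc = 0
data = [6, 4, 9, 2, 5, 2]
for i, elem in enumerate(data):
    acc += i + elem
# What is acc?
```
Trace:
  acc=0
  acc=6, i=0, elem=6
  acc=11, i=1, elem=4
  acc=22, i=2, elem=9
  acc=27, i=3, elem=2
  acc=36, i=4, elem=5
  acc=43, i=5, elem=2

Final answer: 43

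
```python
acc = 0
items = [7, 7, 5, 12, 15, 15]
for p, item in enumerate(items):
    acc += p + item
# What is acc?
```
Trace:
  acc=0
  acc=7, p=0, item=7
  acc=15, p=1, item=7
  acc=22, p=2, item=5
  acc=37, p=3, item=12
  acc=56, p=4, item=15
  acc=76, p=5, item=15

Final answer: 76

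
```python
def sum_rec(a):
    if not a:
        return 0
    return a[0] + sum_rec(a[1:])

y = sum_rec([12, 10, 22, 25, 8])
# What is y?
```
Call trace:
sum_rec(a=[12, 10, 22, 25, 8])
  sum_rec(a=[10, 22, 25, 8])
    sum_rec(a=[22, 25, 8])
      sum_rec(a=[25, 8])
        sum_rec(a=[8])
          sum_rec(a=[])
          -> return 0
        -> return 8
      -> return 33
    -> return 55
  -> return 65
-> return 77

Final answer: 77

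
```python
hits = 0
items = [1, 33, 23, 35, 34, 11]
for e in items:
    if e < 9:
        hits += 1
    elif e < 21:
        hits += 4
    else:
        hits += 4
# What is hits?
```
Trace:
  hits=0
  hits=1, e=1
  hits=5, e=33
  hits=9, e=23
  hits=13, e=35
  hits=17, e=34
  hits=21, e=11

Final answer: 21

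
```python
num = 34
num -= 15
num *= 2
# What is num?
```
Trace:
  num=34
  num=19
  num=38

Final answer: 38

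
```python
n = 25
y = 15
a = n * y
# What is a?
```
Trace:
  n=25
  n=25, y=15
  n=25, y=15, a=375

Final answer: 375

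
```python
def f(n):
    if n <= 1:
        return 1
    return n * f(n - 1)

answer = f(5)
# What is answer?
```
Call trace:
f(n=5)
  f(n=4)
    f(n=3)
      f(n=2)
        f(n=1)
        -> return 1
      -> return 2
    -> return 6
  -> return 24
-> return 120

Final answer: 120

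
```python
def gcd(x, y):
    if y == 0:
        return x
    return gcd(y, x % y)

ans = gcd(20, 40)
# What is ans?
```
Call trace:
gcd(x=20, y=40)
  gcd(x=40, y=20)
    gcd(x=20, y=0)
    -> return 20
  -> return 20
-> return 20

Final answer: 20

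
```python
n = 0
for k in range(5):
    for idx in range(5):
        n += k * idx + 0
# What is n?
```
Trace:
  n=0
  n=0, k=0, idx=0
  n=0, k=0, idx=1
  n=0, k=0, idx=2
  n=0, k=0, idx=3
  n=0, k=0, idx=4
  n=0, k=1, idx=0
  n=1, k=1, idx=1
  n=3, k=1, idx=2
  n=6, k=1, idx=3
  n=10, k=1, idx=4
  n=10, k=2, idx=0
  n=12, k=2, idx=1
  n=16, k=2, idx=2
  n=22, k=2, idx=3
  n=30, k=2, idx=4
  n=30, k=3, idx=0
  n=33, k=3, idx=1
  n=39, k=3, idx=2
  n=48, k=3, idx=3
  n=60, k=3, idx=4
  n=60, k=4, idx=0
  n=64, k=4, idx=1
  n=72, k=4, idx=2
  n=84, k=4, idx=3
  n=100, k=4, idx=4

Final answer: 100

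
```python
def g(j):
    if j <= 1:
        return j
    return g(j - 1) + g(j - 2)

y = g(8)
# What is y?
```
Call trace (a repeated sub-call is expanded the first time; later identical calls just restate its return value):
g(j=8)
  g(j=7)
    g(j=6)
      g(j=5)
        g(j=4)
          g(j=3)
            g(j=2)
              g(j=1)
              -> return 1
              g(j=0)
              -> return 0
            -> return 1
            g(j=1)
            -> return 1
          -> return 2
          g(j=2) -> return 1  (same call as traced above)
        -> return 3
        g(j=3) -> return 2  (same call as traced above)
      -> return 5
      g(j=4) -> return 3  (same call as traced above)
    -> return 8
    g(j=5) -> return 5  (same call as traced above)
  -> return 13
  g(j=6) -> return 8  (same call as traced above)
-> return 21

Final answer: 21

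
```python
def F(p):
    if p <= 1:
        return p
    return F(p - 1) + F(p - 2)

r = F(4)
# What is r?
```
Call trace (a repeated sub-call is expanded the first time; later identical calls just restate its return value):
F(p=4)
  F(p=3)
    F(p=2)
      F(p=1)
      -> return 1
      F(p=0)
      -> return 0
    -> return 1
    F(p=1)
    -> return 1
  -> return 2
  F(p=2) -> return 1  (same call as traced above)
-> return 3

Final answer: 3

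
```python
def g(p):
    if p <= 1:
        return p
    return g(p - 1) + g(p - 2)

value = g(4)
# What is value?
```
Call trace (a repeated sub-call is expanded the first time; later identical calls just restate its return value):
g(p=4)
  g(p=3)
    g(p=2)
      g(p=1)
      -> return 1
      g(p=0)
      -> return 0
    -> return 1
    g(p=1)
    -> return 1
  -> return 2
  g(p=2) -> return 1  (same call as traced above)
-> return 3

Final answer: 3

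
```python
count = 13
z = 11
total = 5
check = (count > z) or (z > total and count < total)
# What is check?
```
Trace:
  count=13
  count=13, z=11
  count=13, z=11, total=5
  count=13, z=11, total=5, check=True

Final answer: True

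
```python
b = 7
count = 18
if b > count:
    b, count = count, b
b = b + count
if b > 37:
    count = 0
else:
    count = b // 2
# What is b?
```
Trace:
  b=7
  b=7, count=18
  b=7, count=18
  b=25, count=18
  b=25, count=12

Final answer: 25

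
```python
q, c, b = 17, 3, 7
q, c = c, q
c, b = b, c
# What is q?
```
Trace:
  q=17, c=3, b=7
  q=3, c=17, b=7
  q=3, c=7, b=17

Final answer: 3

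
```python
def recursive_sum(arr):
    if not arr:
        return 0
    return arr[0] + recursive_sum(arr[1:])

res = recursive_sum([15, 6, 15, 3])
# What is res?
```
Call trace:
recursive_sum(arr=[15, 6, 15, 3])
  recursive_sum(arr=[6, 15, 3])
    recursive_sum(arr=[15, 3])
      recursive_sum(arr=[3])
        recursive_sum(arr=[])
        -> return 0
      -> return 3
    -> return 18
  -> return 24
-> return 39

Final answer: 39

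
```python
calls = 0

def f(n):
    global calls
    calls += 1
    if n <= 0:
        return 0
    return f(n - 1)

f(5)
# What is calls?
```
Call trace:
f(n=5)
  f(n=4)
    f(n=3)
      f(n=2)
        f(n=1)
          f(n=0)
          -> return 0
        -> return 0
      -> return 0
    -> return 0
  -> return 0
-> return 0

calls is incremented once per call. f is entered once for each n = 5, 4, 3, 2, 1, 0 (the n <= 0 call returns without recursing), i.e. 5 + 1 calls.
calls = 6

Final answer: 6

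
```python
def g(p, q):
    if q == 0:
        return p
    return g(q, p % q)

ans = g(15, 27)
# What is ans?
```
Call trace:
g(p=15, q=27)
  g(p=27, q=15)
    g(p=15, q=12)
      g(p=12, q=3)
        g(p=3, q=0)
        -> return 3
      -> return 3
    -> return 3
  -> return 3
-> return 3

Final answer: 3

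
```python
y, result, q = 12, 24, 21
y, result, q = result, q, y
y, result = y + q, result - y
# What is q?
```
Trace:
  y=12, result=24, q=21
  y=24, result=21, q=12
  y=36, result=-3, q=12

Final answer: 12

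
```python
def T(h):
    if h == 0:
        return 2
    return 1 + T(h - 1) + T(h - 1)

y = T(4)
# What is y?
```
Call trace (a repeated sub-call is expanded the first time; later identical calls just restate its return value):
T(h=4)
  T(h=3)
    T(h=2)
      T(h=1)
        T(h=0)
        -> return 2
        T(h=0)
        -> return 2
      -> return 5
      T(h=1) -> return 5  (same call as traced above)
    -> return 11
    T(h=2) -> return 11  (same call as traced above)
  -> return 23
  T(h=3) -> return 23  (same call as traced above)
-> return 47

Final answer: 47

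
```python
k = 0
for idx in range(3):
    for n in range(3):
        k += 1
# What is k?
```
Trace:
  k=0
  k=1, idx=0, n=0
  k=2, idx=0, n=1
  k=3, idx=0, n=2
  k=4, idx=1, n=0
  k=5, idx=1, n=1
  k=6, idx=1, n=2
  k=7, idx=2, n=0
  k=8, idx=2, n=1
  k=9, idx=2, n=2

Final answer: 9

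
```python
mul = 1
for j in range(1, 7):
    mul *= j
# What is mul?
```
Trace:
  mul=1
  mul=1, j=1
  mul=2, j=2
  mul=6, j=3
  mul=24, j=4
  mul=120, j=5
  mul=720, j=6

Final answer: 720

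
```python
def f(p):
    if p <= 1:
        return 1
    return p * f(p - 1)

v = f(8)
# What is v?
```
Call trace:
f(p=8)
  f(p=7)
    f(p=6)
      f(p=5)
        f(p=4)
          f(p=3)
            f(p=2)
              f(p=1)
              -> return 1
            -> return 2
          -> return 6
        -> return 24
      -> return 120
    -> return 720
  -> return 5040
-> return 40320

Final answer: 40320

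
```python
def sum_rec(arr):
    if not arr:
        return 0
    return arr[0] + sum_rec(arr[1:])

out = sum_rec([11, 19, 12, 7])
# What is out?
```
Call trace:
sum_rec(arr=[11, 19, 12, 7])
  sum_rec(arr=[19, 12, 7])
    sum_rec(arr=[12, 7])
      sum_rec(arr=[7])
        sum_rec(arr=[])
        -> return 0
      -> return 7
    -> return 19
  -> return 38
-> return 49

Final answer: 49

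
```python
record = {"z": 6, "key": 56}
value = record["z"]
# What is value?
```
Trace:
  record={'z': 6, 'key': 56}
  record={'z': 6, 'key': 56}, value=6

Final answer: 6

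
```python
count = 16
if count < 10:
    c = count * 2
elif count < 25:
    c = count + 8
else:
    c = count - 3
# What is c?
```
Trace:
  count=16
  count=16, c=24

Final answer: 24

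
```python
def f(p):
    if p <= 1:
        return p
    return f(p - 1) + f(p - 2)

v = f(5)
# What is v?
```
Call trace (a repeated sub-call is expanded the first time; later identical calls just restate its return value):
f(p=5)
  f(p=4)
    f(p=3)
      f(p=2)
        f(p=1)
        -> return 1
        f(p=0)
        -> return 0
      -> return 1
      f(p=1)
      -> return 1
    -> return 2
    f(p=2) -> return 1  (same call as traced above)
  -> return 3
  f(p=3) -> return 2  (same call as traced above)
-> return 5

Final answer: 5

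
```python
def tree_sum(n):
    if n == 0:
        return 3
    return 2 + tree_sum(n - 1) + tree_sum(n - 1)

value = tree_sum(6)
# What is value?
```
Call trace (a repeated sub-call is expanded the first time; later identical calls just restate its return value):
tree_sum(n=6)
  tree_sum(n=5)
    tree_sum(n=4)
      tree_sum(n=3)
        tree_sum(n=2)
          tree_sum(n=1)
            tree_sum(n=0)
            -> return 3
            tree_sum(n=0)
            -> return 3
          -> return 8
          tree_sum(n=1) -> return 8  (same call as traced above)
        -> return 18
        tree_sum(n=2) -> return 18  (same call as traced above)
      -> return 38
      tree_sum(n=3) -> return 38  (same call as traced above)
    -> return 78
    tree_sum(n=4) -> return 78  (same call as traced above)
  -> return 158
  tree_sum(n=5) -> return 158  (same call as traced above)
-> return 318

Final answer: 318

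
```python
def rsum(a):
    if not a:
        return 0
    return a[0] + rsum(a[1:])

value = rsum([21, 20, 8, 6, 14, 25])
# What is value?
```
Call trace:
rsum(a=[21, 20, 8, 6, 14, 25])
  rsum(a=[20, 8, 6, 14, 25])
    rsum(a=[8, 6, 14, 25])
      rsum(a=[6, 14, 25])
        rsum(a=[14, 25])
          rsum(a=[25])
            rsum(a=[])
            -> return 0
          -> return 25
        -> return 39
      -> return 45
    -> return 53
  -> return 73
-> return 94

Final answer: 94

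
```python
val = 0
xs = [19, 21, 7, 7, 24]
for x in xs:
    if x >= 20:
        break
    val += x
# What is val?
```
Trace:
  val=0
  val=19, x=19
  val=19, x=21

Final answer: 19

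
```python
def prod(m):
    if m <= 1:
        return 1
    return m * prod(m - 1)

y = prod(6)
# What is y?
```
Call trace:
prod(m=6)
  prod(m=5)
    prod(m=4)
      prod(m=3)
        prod(m=2)
          prod(m=1)
          -> return 1
        -> return 2
      -> return 6
    -> return 24
  -> return 120
-> return 720

Final answer: 720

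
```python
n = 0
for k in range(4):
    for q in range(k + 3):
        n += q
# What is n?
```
Trace:
  n=0
  n=0, k=0, q=0
  n=1, k=0, q=1
  n=3, k=0, q=2
  n=3, k=1, q=0
  n=4, k=1, q=1
  n=6, k=1, q=2
  n=9, k=1, q=3
  n=9, k=2, q=0
  n=10, k=2, q=1
  n=12, k=2, q=2
  n=15, k=2, q=3
  n=19, k=2, q=4
  n=19, k=3, q=0
  n=20, k=3, q=1
  n=22, k=3, q=2
  n=25, k=3, q=3
  n=29, k=3, q=4
  n=34, k=3, q=5

Final answer: 34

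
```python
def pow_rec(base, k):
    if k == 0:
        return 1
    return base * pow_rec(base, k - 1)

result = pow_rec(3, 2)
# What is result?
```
Call trace:
pow_rec(base=3, k=2)
  pow_rec(base=3, k=1)
    pow_rec(base=3, k=0)
    -> return 1
  -> return 3
-> return 9

Final answer: 9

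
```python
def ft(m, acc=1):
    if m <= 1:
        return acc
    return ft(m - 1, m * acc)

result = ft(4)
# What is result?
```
Call trace:
ft(m=4, acc=1)
  ft(m=3, acc=4)
    ft(m=2, acc=12)
      ft(m=1, acc=24)
      -> return 24
    -> return 24
  -> return 24
-> return 24

Final answer: 24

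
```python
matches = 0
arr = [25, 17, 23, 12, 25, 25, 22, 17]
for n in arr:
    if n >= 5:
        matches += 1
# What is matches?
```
Trace:
  matches=0
  matches=1, n=25
  matches=2, n=17
  matches=3, n=23
  matches=4, n=12
  matches=5, n=25
  matches=6, n=25
  matches=7, n=22
  matches=8, n=17

Final answer: 8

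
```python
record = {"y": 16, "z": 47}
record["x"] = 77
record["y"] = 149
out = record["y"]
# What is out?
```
Trace:
  record={'y': 16, 'z': 47}
  record={'y': 16, 'z': 47, 'x': 77}
  record={'y': 149, 'z': 47, 'x': 77}
  record={'y': 149, 'z': 47, 'x': 77}, out=149

Final answer: 149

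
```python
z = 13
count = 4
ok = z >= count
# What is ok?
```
Trace:
  z=13
  z=13, count=4
  z=13, count=4, ok=True

Final answer: True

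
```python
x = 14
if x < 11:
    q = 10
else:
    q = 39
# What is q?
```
Trace:
  x=14
  x=14, q=39

Final answer: 39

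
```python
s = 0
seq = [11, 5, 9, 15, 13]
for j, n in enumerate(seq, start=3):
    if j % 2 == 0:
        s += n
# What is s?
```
Trace:
  s=0
  s=0, j=3, n=11
  s=5, j=4, n=5
  s=5, j=5, n=9
  s=20, j=6, n=15
  s=20, j=7, n=13

Final answer: 20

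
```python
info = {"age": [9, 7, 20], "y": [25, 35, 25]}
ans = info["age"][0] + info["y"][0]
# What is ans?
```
Trace:
  info={'age': [9, 7, 20], 'y': [25, 35, 25]}
  info={'age': [9, 7, 20], 'y': [25, 35, 25]}, ans=34

Final answer: 34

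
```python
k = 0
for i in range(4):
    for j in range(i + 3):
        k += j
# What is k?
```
Trace:
  k=0
  k=0, i=0, j=0
  k=1, i=0, j=1
  k=3, i=0, j=2
  k=3, i=1, j=0
  k=4, i=1, j=1
  k=6, i=1, j=2
  k=9, i=1, j=3
  k=9, i=2, j=0
  k=10, i=2, j=1
  k=12, i=2, j=2
  k=15, i=2, j=3
  k=19, i=2, j=4
  k=19, i=3, j=0
  k=20, i=3, j=1
  k=22, i=3, j=2
  k=25, i=3, j=3
  k=29, i=3, j=4
  k=34, i=3, j=5

Final answer: 34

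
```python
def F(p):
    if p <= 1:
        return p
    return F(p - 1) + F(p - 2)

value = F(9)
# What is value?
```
Call trace (a repeated sub-call is expanded the first time; later identical calls just restate its return value):
F(p=9)
  F(p=8)
    F(p=7)
      F(p=6)
        F(p=5)
          F(p=4)
            F(p=3)
              F(p=2)
                F(p=1)
                -> return 1
                F(p=0)
                -> return 0
              -> return 1
              F(p=1)
              -> return 1
            -> return 2
            F(p=2) -> return 1  (same call as traced above)
          -> return 3
          F(p=3) -> return 2  (same call as traced above)
        -> return 5
        F(p=4) -> return 3  (same call as traced above)
      -> return 8
      F(p=5) -> return 5  (same call as traced above)
    -> return 13
    F(p=6) -> return 8  (same call as traced above)
  -> return 21
  F(p=7) -> return 13  (same call as traced above)
-> return 34

Final answer: 34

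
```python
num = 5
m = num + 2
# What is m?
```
Trace:
  num=5
  num=5, m=7

Final answer: 7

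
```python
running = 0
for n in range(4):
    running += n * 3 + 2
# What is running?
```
Trace:
  running=0
  running=2, n=0
  running=7, n=1
  running=15, n=2
  running=26, n=3

Final answer: 26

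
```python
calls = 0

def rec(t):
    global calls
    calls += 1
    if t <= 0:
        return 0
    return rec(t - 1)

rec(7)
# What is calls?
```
Call trace:
rec(t=7)
  rec(t=6)
    rec(t=5)
      rec(t=4)
        rec(t=3)
          rec(t=2)
            rec(t=1)
              rec(t=0)
              -> return 0
            -> return 0
          -> return 0
        -> return 0
      -> return 0
    -> return 0
  -> return 0
-> return 0

calls is incremented once per call. rec is entered once for each t = 7, 6, 5, 4, 3, 2, 1, 0 (the t <= 0 call returns without recursing), i.e. 7 + 1 calls.
calls = 8

Final answer: 8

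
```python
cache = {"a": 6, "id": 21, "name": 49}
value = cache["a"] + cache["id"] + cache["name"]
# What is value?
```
Trace:
  cache={'a': 6, 'id': 21, 'name': 49}
  cache={'a': 6, 'id': 21, 'name': 49}, value=76

Final answer: 76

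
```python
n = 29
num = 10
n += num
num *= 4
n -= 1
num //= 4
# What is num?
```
Trace:
  n=29
  n=29, num=10
  n=39, num=10
  n=39, num=40
  n=38, num=40
  n=38, num=10

Final answer: 10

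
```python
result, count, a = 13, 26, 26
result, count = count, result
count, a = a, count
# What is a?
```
Trace:
  result=13, count=26, a=26
  result=26, count=13, a=26
  result=26, count=26, a=13

Final answer: 13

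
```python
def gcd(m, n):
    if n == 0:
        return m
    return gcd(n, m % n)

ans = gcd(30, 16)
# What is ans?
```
Call trace:
gcd(m=30, n=16)
  gcd(m=16, n=14)
    gcd(m=14, n=2)
      gcd(m=2, n=0)
      -> return 2
    -> return 2
  -> return 2
-> return 2

Final answer: 2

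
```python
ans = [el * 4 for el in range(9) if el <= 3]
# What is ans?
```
Trace:
  el=0
  el=1
  el=2
  el=3
  el=4
  el=5
  el=6
  el=7
  el=8
  ans=[0, 4, 8, 12]

Final answer: [0, 4, 8, 12]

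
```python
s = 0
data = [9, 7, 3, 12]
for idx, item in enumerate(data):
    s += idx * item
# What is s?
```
Trace:
  s=0
  s=0, idx=0, item=9
  s=7, idx=1, item=7
  s=13, idx=2, item=3
  s=49, idx=3, item=12

Final answer: 49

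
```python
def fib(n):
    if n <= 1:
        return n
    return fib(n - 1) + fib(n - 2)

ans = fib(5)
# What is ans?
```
Call trace (a repeated sub-call is expanded the first time; later identical calls just restate its return value):
fib(n=5)
  fib(n=4)
    fib(n=3)
      fib(n=2)
        fib(n=1)
        -> return 1
        fib(n=0)
        -> return 0
      -> return 1
      fib(n=1)
      -> return 1
    -> return 2
    fib(n=2) -> return 1  (same call as traced above)
  -> return 3
  fib(n=3) -> return 2  (same call as traced above)
-> return 5

Final answer: 5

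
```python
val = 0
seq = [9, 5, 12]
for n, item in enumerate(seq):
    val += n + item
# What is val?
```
Trace:
  val=0
  val=9, n=0, item=9
  val=15, n=1, item=5
  val=29, n=2, item=12

Final answer: 29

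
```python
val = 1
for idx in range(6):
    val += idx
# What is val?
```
Trace:
  val=1
  val=1, idx=0
  val=2, idx=1
  val=4, idx=2
  val=7, idx=3
  val=11, idx=4
  val=16, idx=5

Final answer: 16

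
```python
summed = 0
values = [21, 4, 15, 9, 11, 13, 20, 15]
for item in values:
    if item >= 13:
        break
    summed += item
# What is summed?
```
Trace:
  summed=0
  summed=0, item=21

Final answer: 0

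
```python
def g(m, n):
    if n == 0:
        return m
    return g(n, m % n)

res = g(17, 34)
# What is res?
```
Call trace:
g(m=17, n=34)
  g(m=34, n=17)
    g(m=17, n=0)
    -> return 17
  -> return 17
-> return 17

Final answer: 17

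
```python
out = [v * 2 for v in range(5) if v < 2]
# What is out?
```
Trace:
  v=0
  v=1
  v=2
  v=3
  v=4
  out=[0, 2]

Final answer: [0, 2]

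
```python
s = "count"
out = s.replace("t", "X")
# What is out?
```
Trace:
  s='count'
  s='count', out='counX'

Final answer: 'counX'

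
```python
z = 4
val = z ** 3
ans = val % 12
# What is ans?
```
Trace:
  z=4
  z=4, val=64
  z=4, val=64, ans=4

Final answer: 4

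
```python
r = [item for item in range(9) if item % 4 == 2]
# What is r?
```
Trace:
  item=0
  item=1
  item=2
  item=3
  item=4
  item=5
  item=6
  item=7
  item=8
  r=[2, 6]

Final answer: [2, 6]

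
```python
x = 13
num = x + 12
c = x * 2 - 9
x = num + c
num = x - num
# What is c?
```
Trace:
  x=13
  x=13, num=25
  x=13, num=25, c=17
  x=42, num=25, c=17
  x=42, num=17, c=17

Final answer: 17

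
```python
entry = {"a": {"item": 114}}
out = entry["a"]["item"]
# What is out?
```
Trace:
  entry={'a': {'item': 114}}
  entry={'a': {'item': 114}}, out=114

Final answer: 114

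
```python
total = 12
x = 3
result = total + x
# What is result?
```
Trace:
  total=12
  total=12, x=3
  total=12, x=3, result=15

Final answer: 15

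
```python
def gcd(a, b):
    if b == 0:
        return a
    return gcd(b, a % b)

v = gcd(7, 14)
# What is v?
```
Call trace:
gcd(a=7, b=14)
  gcd(a=14, b=7)
    gcd(a=7, b=0)
    -> return 7
  -> return 7
-> return 7

Final answer: 7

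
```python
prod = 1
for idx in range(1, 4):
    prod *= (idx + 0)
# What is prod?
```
Trace:
  prod=1
  prod=1, idx=1
  prod=2, idx=2
  prod=6, idx=3

Final answer: 6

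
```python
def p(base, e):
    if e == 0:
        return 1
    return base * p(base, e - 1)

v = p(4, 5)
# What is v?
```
Call trace:
p(base=4, e=5)
  p(base=4, e=4)
    p(base=4, e=3)
      p(base=4, e=2)
        p(base=4, e=1)
          p(base=4, e=0)
          -> return 1
        -> return 4
      -> return 16
    -> return 64
  -> return 256
-> return 1024

Final answer: 1024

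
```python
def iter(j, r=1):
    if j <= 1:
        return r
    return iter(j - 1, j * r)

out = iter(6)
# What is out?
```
Call trace:
iter(j=6, r=1)
  iter(j=5, r=6)
    iter(j=4, r=30)
      iter(j=3, r=120)
        iter(j=2, r=360)
          iter(j=1, r=720)
          -> return 720
        -> return 720
      -> return 720
    -> return 720
  -> return 720
-> return 720

Final answer: 720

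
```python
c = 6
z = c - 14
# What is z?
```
Trace:
  c=6
  c=6, z=-8

Final answer: -8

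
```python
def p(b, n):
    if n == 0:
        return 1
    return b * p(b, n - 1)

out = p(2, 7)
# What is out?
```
Call trace:
p(b=2, n=7)
  p(b=2, n=6)
    p(b=2, n=5)
      p(b=2, n=4)
        p(b=2, n=3)
          p(b=2, n=2)
            p(b=2, n=1)
              p(b=2, n=0)
              -> return 1
            -> return 2
          -> return 4
        -> return 8
      -> return 16
    -> return 32
  -> return 64
-> return 128

Final answer: 128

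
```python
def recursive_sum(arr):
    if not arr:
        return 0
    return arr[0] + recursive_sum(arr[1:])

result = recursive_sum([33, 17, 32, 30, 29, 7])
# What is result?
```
Call trace:
recursive_sum(arr=[33, 17, 32, 30, 29, 7])
  recursive_sum(arr=[17, 32, 30, 29, 7])
    recursive_sum(arr=[32, 30, 29, 7])
      recursive_sum(arr=[30, 29, 7])
        recursive_sum(arr=[29, 7])
          recursive_sum(arr=[7])
            recursive_sum(arr=[])
            -> return 0
          -> return 7
        -> return 36
      -> return 66
    -> return 98
  -> return 115
-> return 148

Final answer: 148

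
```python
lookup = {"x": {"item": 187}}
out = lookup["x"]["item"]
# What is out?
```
Trace:
  lookup={'x': {'item': 187}}
  lookup={'x': {'item': 187}}, out=187

Final answer: 187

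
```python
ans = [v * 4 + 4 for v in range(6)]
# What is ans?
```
Trace:
  v=0
  v=1
  v=2
  v=3
  v=4
  v=5
  ans=[4, 8, 12, 16, 20, 24]

Final answer: [4, 8, 12, 16, 20, 24]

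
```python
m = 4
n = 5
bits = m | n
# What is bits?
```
Trace:
  m=4
  m=4, n=5
  m=4, n=5, bits=5

Final answer: 5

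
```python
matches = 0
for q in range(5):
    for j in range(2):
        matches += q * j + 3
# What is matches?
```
Trace:
  matches=0
  matches=3, q=0, j=0
  matches=6, q=0, j=1
  matches=9, q=1, j=0
  matches=13, q=1, j=1
  matches=16, q=2, j=0
  matches=21, q=2, j=1
  matches=24, q=3, j=0
  matches=30, q=3, j=1
  matches=33, q=4, j=0
  matches=40, q=4, j=1

Final answer: 40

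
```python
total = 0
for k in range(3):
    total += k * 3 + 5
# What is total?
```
Trace:
  total=0
  total=5, k=0
  total=13, k=1
  total=24, k=2

Final answer: 24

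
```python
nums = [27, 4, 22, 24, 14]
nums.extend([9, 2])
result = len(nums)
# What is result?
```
Trace:
  nums=[27, 4, 22, 24, 14]
  nums=[27, 4, 22, 24, 14, 9, 2]
  nums=[27, 4, 22, 24, 14, 9, 2], result=7

Final answer: 7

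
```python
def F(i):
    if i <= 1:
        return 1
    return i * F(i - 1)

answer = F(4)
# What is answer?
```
Call trace:
F(i=4)
  F(i=3)
    F(i=2)
      F(i=1)
      -> return 1
    -> return 2
  -> return 6
-> return 24

Final answer: 24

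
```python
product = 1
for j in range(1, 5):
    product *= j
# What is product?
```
Trace:
  product=1
  product=1, j=1
  product=2, j=2
  product=6, j=3
  product=24, j=4

Final answer: 24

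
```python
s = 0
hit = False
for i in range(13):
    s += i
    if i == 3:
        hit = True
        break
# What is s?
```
Trace:
  s=0
  s=0, hit=False
  s=0, hit=False, i=0
  s=1, hit=False, i=1
  s=3, hit=False, i=2
  s=6, hit=True, i=3

Final answer: 6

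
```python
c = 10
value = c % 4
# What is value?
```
Trace:
  c=10
  c=10, value=2

Final answer: 2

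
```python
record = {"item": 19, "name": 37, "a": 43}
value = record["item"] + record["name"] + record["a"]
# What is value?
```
Trace:
  record={'item': 19, 'name': 37, 'a': 43}
  record={'item': 19, 'name': 37, 'a': 43}, value=99

Final answer: 99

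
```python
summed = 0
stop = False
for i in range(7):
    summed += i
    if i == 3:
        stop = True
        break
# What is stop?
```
Trace:
  summed=0
  summed=0, stop=False
  summed=0, stop=False, i=0
  summed=1, stop=False, i=1
  summed=3, stop=False, i=2
  summed=6, stop=True, i=3

Final answer: True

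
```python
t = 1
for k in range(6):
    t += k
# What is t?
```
Trace:
  t=1
  t=1, k=0
  t=2, k=1
  t=4, k=2
  t=7, k=3
  t=11, k=4
  t=16, k=5

Final answer: 16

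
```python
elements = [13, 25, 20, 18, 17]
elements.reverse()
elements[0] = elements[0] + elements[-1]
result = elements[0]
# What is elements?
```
Trace:
  elements=[13, 25, 20, 18, 17]
  elements=[17, 18, 20, 25, 13]
  elements=[30, 18, 20, 25, 13]
  elements=[30, 18, 20, 25, 13], result=30

Final answer: [30, 18, 20, 25, 13]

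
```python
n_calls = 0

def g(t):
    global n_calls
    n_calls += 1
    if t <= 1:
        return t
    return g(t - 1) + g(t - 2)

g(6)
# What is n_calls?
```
Call trace (a repeated sub-call is expanded the first time; later identical calls just restate its return value):
g(t=6)
  g(t=5)
    g(t=4)
      g(t=3)
        g(t=2)
          g(t=1)
          -> return 1
          g(t=0)
          -> return 0
        -> return 1
        g(t=1)
        -> return 1
      -> return 2
      g(t=2) -> return 1  (same call as traced above)
    -> return 3
    g(t=3) -> return 2  (same call as traced above)
  -> return 5
  g(t=4) -> return 3  (same call as traced above)
-> return 8

n_calls is incremented once per call, so count the calls in each subtree. Let C(t) = number of calls made by g(t).
C(0) = C(1) = 1 (base case, no recursion); C(t) = 1 + C(t - 1) + C(t - 2) otherwise.
C(2) = 1 + C(1) + C(0) = 1 + 1 + 1 = 3
C(3) = 1 + C(2) + C(1) = 1 + 3 + 1 = 5
C(4) = 1 + C(3) + C(2) = 1 + 5 + 3 = 9
C(5) = 1 + C(4) + C(3) = 1 + 9 + 5 = 15
C(6) = 1 + C(5) + C(4) = 1 + 15 + 9 = 25
n_calls = C(6) = 25

Final answer: 25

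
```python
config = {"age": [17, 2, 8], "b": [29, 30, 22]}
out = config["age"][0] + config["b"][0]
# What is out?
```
Trace:
  config={'age': [17, 2, 8], 'b': [29, 30, 22]}
  config={'age': [17, 2, 8], 'b': [29, 30, 22]}, out=46

Final answer: 46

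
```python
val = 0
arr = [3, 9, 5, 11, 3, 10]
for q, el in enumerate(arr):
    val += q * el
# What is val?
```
Trace:
  val=0
  val=0, q=0, el=3
  val=9, q=1, el=9
  val=19, q=2, el=5
  val=52, q=3, el=11
  val=64, q=4, el=3
  val=114, q=5, el=10

Final answer: 114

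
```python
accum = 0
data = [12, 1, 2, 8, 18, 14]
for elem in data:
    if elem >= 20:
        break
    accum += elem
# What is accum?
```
Trace:
  accum=0
  accum=12, elem=12
  accum=13, elem=1
  accum=15, elem=2
  accum=23, elem=8
  accum=41, elem=18
  accum=55, elem=14

Final answer: 55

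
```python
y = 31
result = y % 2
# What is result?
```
Trace:
  y=31
  y=31, result=1

Final answer: 1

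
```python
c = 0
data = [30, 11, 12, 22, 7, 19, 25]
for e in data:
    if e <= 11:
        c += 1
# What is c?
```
Trace:
  c=0
  c=0, e=30
  c=1, e=11
  c=1, e=12
  c=1, e=22
  c=2, e=7
  c=2, e=19
  c=2, e=25

Final answer: 2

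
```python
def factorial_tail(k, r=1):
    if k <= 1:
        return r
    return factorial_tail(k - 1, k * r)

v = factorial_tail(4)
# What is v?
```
Call trace:
factorial_tail(k=4, r=1)
  factorial_tail(k=3, r=4)
    factorial_tail(k=2, r=12)
      factorial_tail(k=1, r=24)
      -> return 24
    -> return 24
  -> return 24
-> return 24

Final answer: 24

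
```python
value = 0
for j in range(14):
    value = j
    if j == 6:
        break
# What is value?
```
Trace:
  value=0
  value=0, j=0
  value=1, j=1
  value=2, j=2
  value=3, j=3
  value=4, j=4
  value=5, j=5
  value=6, j=6

Final answer: 6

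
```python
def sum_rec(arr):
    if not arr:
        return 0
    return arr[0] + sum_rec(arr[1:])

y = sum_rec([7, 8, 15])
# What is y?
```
Call trace:
sum_rec(arr=[7, 8, 15])
  sum_rec(arr=[8, 15])
    sum_rec(arr=[15])
      sum_rec(arr=[])
      -> return 0
    -> return 15
  -> return 23
-> return 30

Final answer: 30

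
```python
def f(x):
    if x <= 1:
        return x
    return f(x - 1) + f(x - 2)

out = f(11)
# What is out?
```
Call trace (a repeated sub-call is expanded the first time; later identical calls just restate its return value):
f(x=11)
  f(x=10)
    f(x=9)
      f(x=8)
        f(x=7)
          f(x=6)
            f(x=5)
              f(x=4)
                f(x=3)
                  f(x=2)
                    f(x=1)
                    -> return 1
                    f(x=0)
                    -> return 0
                  -> return 1
                  f(x=1)
                  -> return 1
                -> return 2
                f(x=2) -> return 1  (same call as traced above)
              -> return 3
              f(x=3) -> return 2  (same call as traced above)
            -> return 5
            f(x=4) -> return 3  (same call as traced above)
          -> return 8
          f(x=5) -> return 5  (same call as traced above)
        -> return 13
        f(x=6) -> return 8  (same call as traced above)
      -> return 21
      f(x=7) -> return 13  (same call as traced above)
    -> return 34
    f(x=8) -> return 21  (same call as traced above)
  -> return 55
  f(x=9) -> return 34  (same call as traced above)
-> return 89

Final answer: 89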